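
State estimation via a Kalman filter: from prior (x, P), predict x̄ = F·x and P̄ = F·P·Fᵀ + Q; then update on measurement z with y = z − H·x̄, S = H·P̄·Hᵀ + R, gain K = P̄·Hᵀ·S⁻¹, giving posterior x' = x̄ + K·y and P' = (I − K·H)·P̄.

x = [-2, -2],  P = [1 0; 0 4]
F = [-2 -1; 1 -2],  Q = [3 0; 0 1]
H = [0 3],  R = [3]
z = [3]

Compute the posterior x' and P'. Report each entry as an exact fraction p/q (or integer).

x̄ = F·x = [6, 2]
P̄ = F·P·Fᵀ + Q = [11 6; 6 18]
y = z − H·x̄ = [-3]
S = H·P̄·Hᵀ + R = [165]
K = P̄·Hᵀ·S⁻¹ = [6/55; 18/55]
x' = x̄ + K·y = [312/55, 56/55]
P' = (I − K·H)·P̄ = [497/55 6/55; 6/55 18/55]

x' = [312/55, 56/55]
P' = [497/55 6/55; 6/55 18/55]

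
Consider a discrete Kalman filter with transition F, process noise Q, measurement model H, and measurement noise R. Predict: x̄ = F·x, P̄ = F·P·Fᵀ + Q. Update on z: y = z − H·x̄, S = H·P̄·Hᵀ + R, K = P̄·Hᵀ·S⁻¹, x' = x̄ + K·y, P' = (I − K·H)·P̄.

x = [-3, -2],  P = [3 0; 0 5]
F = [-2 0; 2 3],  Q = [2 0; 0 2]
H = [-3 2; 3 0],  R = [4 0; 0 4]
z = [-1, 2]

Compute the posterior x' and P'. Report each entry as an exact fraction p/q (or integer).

x' = [755/1129, 2327/6774]
P' = [464/1129 674/1129; 674/1129 6256/3387]

x̄ = F·x = [6, -12]
P̄ = F·P·Fᵀ + Q = [14 -12; -12 59]
y = z − H·x̄ = [41, -16]
S = H·P̄·Hᵀ + R = [510 -198; -198 130]
K = P̄·Hᵀ·S⁻¹ = [-11/1129 348/1129; 3223/6774 1011/2258]
x' = x̄ + K·y = [755/1129, 2327/6774]
P' = (I − K·H)·P̄ = [464/1129 674/1129; 674/1129 6256/3387]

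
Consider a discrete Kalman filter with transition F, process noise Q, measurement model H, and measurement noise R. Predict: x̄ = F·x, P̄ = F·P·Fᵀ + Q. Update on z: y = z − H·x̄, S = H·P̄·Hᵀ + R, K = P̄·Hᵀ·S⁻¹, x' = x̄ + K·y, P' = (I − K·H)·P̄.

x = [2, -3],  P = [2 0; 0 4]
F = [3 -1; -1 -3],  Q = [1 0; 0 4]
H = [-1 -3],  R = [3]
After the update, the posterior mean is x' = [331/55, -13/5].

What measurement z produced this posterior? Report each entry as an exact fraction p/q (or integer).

x̄ = F·x = [9, 7]
P̄ = F·P·Fᵀ + Q = [23 6; 6 42]
S = H·P̄·Hᵀ + R = [440]
K = P̄·Hᵀ·S⁻¹ = [-41/440; -3/10]
x' − x̄ = [-164/55, -48/5] = K·y
y = (KᵀK)⁻¹·Kᵀ·(x' − x̄) = [32]
z = y + H·x̄ = [32] + [-30] = [2]

z = [2]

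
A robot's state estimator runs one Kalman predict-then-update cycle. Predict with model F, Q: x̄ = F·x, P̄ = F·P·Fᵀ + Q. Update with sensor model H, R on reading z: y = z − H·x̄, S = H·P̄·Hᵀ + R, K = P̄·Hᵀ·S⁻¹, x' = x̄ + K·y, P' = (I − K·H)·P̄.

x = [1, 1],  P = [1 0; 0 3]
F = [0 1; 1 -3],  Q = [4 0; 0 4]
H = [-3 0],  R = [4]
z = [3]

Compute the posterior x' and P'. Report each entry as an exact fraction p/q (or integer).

x̄ = F·x = [1, -2]
P̄ = F·P·Fᵀ + Q = [7 -9; -9 32]
y = z − H·x̄ = [6]
S = H·P̄·Hᵀ + R = [67]
K = P̄·Hᵀ·S⁻¹ = [-21/67; 27/67]
x' = x̄ + K·y = [-59/67, 28/67]
P' = (I − K·H)·P̄ = [28/67 -36/67; -36/67 1415/67]

x' = [-59/67, 28/67]
P' = [28/67 -36/67; -36/67 1415/67]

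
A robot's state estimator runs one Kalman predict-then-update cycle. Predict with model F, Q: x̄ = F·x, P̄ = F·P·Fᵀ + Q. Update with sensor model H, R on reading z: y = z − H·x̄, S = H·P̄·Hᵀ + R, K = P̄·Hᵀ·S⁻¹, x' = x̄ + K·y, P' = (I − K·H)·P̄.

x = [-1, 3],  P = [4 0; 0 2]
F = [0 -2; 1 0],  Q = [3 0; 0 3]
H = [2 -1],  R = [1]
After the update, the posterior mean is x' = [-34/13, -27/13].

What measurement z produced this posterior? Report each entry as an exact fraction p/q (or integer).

z = [-3]

x̄ = F·x = [-6, -1]
P̄ = F·P·Fᵀ + Q = [11 0; 0 7]
S = H·P̄·Hᵀ + R = [52]
K = P̄·Hᵀ·S⁻¹ = [11/26; -7/52]
x' − x̄ = [44/13, -14/13] = K·y
y = (KᵀK)⁻¹·Kᵀ·(x' − x̄) = [8]
z = y + H·x̄ = [8] + [-11] = [-3]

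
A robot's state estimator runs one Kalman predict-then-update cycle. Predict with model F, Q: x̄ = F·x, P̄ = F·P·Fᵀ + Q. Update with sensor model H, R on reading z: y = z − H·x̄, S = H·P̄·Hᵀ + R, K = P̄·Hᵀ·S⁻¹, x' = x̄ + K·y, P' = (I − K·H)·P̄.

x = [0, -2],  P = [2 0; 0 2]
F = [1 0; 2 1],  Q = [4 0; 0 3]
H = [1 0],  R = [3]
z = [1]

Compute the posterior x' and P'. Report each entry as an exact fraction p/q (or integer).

x̄ = F·x = [0, -2]
P̄ = F·P·Fᵀ + Q = [6 4; 4 13]
y = z − H·x̄ = [1]
S = H·P̄·Hᵀ + R = [9]
K = P̄·Hᵀ·S⁻¹ = [2/3; 4/9]
x' = x̄ + K·y = [2/3, -14/9]
P' = (I − K·H)·P̄ = [2 4/3; 4/3 101/9]

x' = [2/3, -14/9]
P' = [2 4/3; 4/3 101/9]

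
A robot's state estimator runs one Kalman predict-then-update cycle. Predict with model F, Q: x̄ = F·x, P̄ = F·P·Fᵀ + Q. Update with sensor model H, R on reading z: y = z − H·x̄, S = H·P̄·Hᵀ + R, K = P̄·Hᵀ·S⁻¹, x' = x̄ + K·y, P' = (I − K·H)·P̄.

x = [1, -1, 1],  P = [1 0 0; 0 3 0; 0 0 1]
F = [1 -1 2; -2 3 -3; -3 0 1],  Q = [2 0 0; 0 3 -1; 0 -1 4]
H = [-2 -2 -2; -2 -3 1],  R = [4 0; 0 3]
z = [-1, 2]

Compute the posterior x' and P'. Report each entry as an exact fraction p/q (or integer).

x̄ = F·x = [4, -8, -2]
P̄ = F·P·Fᵀ + Q = [10 -17 -1; -17 43 2; -1 2 14]
y = z − H·x̄ = [-13, -12]
S = H·P̄·Hᵀ + R = [144 106; 106 232]
K = P̄·Hᵀ·S⁻¹ = [133/5543 656/5543; -1567/11086 -1864/5543; -2005/5543 1155/5543]
x' = x̄ + K·y = [12571/5543, -23581/11086, 1119/5543]
P' = (I − K·H)·P̄ = [33622/5543 -25775/5543 -8113/5543; -25775/5543 21121/5543 6221/5543; -8113/5543 6221/5543 5902/5543]

x' = [12571/5543, -23581/11086, 1119/5543]
P' = [33622/5543 -25775/5543 -8113/5543; -25775/5543 21121/5543 6221/5543; -8113/5543 6221/5543 5902/5543]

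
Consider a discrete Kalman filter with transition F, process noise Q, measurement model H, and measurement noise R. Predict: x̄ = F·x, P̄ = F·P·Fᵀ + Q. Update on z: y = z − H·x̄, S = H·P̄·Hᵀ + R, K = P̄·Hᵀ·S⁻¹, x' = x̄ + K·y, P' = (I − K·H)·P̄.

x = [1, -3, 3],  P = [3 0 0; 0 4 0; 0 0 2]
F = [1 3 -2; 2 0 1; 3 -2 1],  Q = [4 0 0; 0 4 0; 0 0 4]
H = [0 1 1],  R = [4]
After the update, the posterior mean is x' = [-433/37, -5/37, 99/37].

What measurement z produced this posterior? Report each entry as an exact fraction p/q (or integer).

x̄ = F·x = [-14, 5, 12]
P̄ = F·P·Fᵀ + Q = [51 2 -19; 2 18 20; -19 20 49]
S = H·P̄·Hᵀ + R = [111]
K = P̄·Hᵀ·S⁻¹ = [-17/111; 38/111; 23/37]
x' − x̄ = [85/37, -190/37, -345/37] = K·y
y = (KᵀK)⁻¹·Kᵀ·(x' − x̄) = [-15]
z = y + H·x̄ = [-15] + [17] = [2]

z = [2]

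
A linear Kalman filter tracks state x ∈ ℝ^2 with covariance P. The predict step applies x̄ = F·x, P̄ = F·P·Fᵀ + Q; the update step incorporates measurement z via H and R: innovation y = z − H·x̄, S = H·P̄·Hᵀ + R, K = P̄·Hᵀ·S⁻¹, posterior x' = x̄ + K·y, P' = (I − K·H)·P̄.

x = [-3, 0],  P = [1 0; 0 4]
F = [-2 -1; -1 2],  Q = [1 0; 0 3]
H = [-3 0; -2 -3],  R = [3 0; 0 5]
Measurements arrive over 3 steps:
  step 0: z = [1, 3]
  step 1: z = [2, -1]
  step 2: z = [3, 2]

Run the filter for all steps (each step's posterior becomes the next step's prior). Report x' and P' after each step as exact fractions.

step 0: x' = [-3/28, -1377/2086], P' = [9/28 -3/14; -3/14 709/1043]
step 1: x' = [-859227/2080804, 495383/1040402], P' = [589821/2080804 -182717/1040402; -182717/1040402 324054/520201]
step 2: x' = [-811359242/955446203, 21450991/955446203], P' = [270144090/955446203 -167429940/955446203; -167429940/955446203 592577915/955446203]

step 0: x̄ = F·x = [6, 3]
step 0: P̄ = F·P·Fᵀ + Q = [9 -6; -6 20]
step 0: y = z − H·x̄ = [19, 24]
step 0: S = H·P̄·Hᵀ + R = [84 0; 0 149]
step 0: K = P̄·Hᵀ·S⁻¹ = [-9/28 0; 3/14 -48/149]
step 0: x' = x̄ + K·y = [-3/28, -1377/2086]
step 0: P' = (I − K·H)·P̄ = [9/28 -3/14; -3/14 709/1043]
step 1: x̄ = F·x = [912/1043, -723/596]
step 1: P̄ = F·P·Fᵀ + Q = [2199/1043 -11/149; -11/149 4111/596]
step 1: y = z − H·x̄ = [4822/1043, -12059/4172]
step 1: S = H·P̄·Hᵀ + R = [22920/1043 12501/1043; 12501/1043 311341/4172]
step 1: K = P̄·Hᵀ·S⁻¹ = [-589821/2080804 -4167/520201; 182717/1040402 -157889/520201]
step 1: x' = x̄ + K·y = [-859227/2080804, 495383/1040402]
step 1: P' = (I − K·H)·P̄ = [589821/2080804 -182717/1040402; -182717/1040402 324054/520201]
step 2: x̄ = F·x = [181922/520201, 2840759/2080804]
step 2: P̄ = F·P·Fᵀ + Q = [1068642/520201 -79122/520201; -79122/520201 13478833/2080804]
step 2: y = z − H·x̄ = [2106369/520201, 14139261/2080804]
step 2: S = H·P̄·Hᵀ + R = [11178381/520201 5699754/520201; 5699754/520201 145013933/2080804]
step 2: K = P̄·Hᵀ·S⁻¹ = [-270144090/955446203 -7599672/955446203; 167429940/955446203 -288574773/955446203]
step 2: x' = x̄ + K·y = [-811359242/955446203, 21450991/955446203]
step 2: P' = (I − K·H)·P̄ = [270144090/955446203 -167429940/955446203; -167429940/955446203 592577915/955446203]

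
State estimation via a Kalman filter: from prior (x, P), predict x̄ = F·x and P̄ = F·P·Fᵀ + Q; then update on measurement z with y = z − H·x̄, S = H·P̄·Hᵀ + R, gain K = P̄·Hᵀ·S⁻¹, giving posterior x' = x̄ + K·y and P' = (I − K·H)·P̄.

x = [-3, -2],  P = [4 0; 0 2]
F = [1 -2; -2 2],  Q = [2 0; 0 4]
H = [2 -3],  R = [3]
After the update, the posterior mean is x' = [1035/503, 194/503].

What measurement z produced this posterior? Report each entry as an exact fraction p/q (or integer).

x̄ = F·x = [1, 2]
P̄ = F·P·Fᵀ + Q = [14 -16; -16 28]
S = H·P̄·Hᵀ + R = [503]
K = P̄·Hᵀ·S⁻¹ = [76/503; -116/503]
x' − x̄ = [532/503, -812/503] = K·y
y = (KᵀK)⁻¹·Kᵀ·(x' − x̄) = [7]
z = y + H·x̄ = [7] + [-4] = [3]

z = [3]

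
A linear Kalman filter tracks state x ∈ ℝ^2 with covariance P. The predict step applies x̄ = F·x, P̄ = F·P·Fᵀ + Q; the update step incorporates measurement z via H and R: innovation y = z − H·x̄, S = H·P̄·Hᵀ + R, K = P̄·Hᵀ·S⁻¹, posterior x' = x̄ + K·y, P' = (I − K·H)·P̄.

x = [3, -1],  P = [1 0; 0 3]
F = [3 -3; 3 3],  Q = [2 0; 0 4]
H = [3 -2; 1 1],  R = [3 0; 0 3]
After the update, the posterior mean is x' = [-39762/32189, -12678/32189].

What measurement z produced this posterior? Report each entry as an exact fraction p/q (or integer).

z = [-3, -3]

x̄ = F·x = [12, 6]
P̄ = F·P·Fᵀ + Q = [38 -18; -18 40]
S = H·P̄·Hᵀ + R = [721 16; 16 45]
K = P̄·Hᵀ·S⁻¹ = [6430/32189 12020/32189; -6382/32189 18006/32189]
x' − x̄ = [-426030/32189, -205812/32189] = K·y
y = (KᵀK)⁻¹·Kᵀ·(x' − x̄) = [-27, -21]
z = y + H·x̄ = [-27, -21] + [24, 18] = [-3, -3]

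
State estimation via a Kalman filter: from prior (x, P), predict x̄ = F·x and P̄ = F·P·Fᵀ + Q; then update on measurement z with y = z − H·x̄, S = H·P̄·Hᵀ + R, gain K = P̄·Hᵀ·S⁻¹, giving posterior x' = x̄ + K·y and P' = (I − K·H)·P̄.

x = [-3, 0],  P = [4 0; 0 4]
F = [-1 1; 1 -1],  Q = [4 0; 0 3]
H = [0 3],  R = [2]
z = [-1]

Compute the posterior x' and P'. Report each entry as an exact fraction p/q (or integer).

x' = [111/101, -39/101]
P' = [636/101 -16/101; -16/101 22/101]

x̄ = F·x = [3, -3]
P̄ = F·P·Fᵀ + Q = [12 -8; -8 11]
y = z − H·x̄ = [8]
S = H·P̄·Hᵀ + R = [101]
K = P̄·Hᵀ·S⁻¹ = [-24/101; 33/101]
x' = x̄ + K·y = [111/101, -39/101]
P' = (I − K·H)·P̄ = [636/101 -16/101; -16/101 22/101]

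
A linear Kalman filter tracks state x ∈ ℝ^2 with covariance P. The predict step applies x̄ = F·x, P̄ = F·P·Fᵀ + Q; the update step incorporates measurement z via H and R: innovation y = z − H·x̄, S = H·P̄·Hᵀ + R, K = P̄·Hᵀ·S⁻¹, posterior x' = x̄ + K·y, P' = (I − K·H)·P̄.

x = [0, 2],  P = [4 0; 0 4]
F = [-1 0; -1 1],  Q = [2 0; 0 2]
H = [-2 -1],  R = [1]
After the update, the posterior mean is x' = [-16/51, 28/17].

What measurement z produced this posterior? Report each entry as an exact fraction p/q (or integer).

x̄ = F·x = [0, 2]
P̄ = F·P·Fᵀ + Q = [6 4; 4 10]
S = H·P̄·Hᵀ + R = [51]
K = P̄·Hᵀ·S⁻¹ = [-16/51; -6/17]
x' − x̄ = [-16/51, -6/17] = K·y
y = (KᵀK)⁻¹·Kᵀ·(x' − x̄) = [1]
z = y + H·x̄ = [1] + [-2] = [-1]

z = [-1]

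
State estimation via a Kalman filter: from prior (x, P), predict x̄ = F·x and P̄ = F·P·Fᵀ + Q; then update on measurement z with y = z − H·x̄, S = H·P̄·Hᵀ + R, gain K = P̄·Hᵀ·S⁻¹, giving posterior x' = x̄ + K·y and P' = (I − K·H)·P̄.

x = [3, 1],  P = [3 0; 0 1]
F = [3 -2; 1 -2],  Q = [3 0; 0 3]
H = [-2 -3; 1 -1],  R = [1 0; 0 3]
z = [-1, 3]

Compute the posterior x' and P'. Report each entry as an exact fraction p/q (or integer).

x' = [1920/907, -1935/1814]
P' = [815/907 -478/907; -478/907 751/1814]

x̄ = F·x = [7, 1]
P̄ = F·P·Fᵀ + Q = [34 13; 13 10]
y = z − H·x̄ = [16, -3]
S = H·P̄·Hᵀ + R = [383 -51; -51 21]
K = P̄·Hᵀ·S⁻¹ = [-196/907 431/907; -341/1814 -569/1814]
x' = x̄ + K·y = [1920/907, -1935/1814]
P' = (I − K·H)·P̄ = [815/907 -478/907; -478/907 751/1814]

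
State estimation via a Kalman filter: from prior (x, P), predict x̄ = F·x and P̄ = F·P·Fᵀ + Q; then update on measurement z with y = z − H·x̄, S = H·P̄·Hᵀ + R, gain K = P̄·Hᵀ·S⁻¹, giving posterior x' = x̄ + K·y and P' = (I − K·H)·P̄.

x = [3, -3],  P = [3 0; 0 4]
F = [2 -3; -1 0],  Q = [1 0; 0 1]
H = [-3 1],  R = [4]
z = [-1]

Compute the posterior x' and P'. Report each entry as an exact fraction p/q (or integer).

x' = [84/485, -421/485]
P' = [356/485 456/485; 456/485 1456/485]

x̄ = F·x = [15, -3]
P̄ = F·P·Fᵀ + Q = [49 -6; -6 4]
y = z − H·x̄ = [47]
S = H·P̄·Hᵀ + R = [485]
K = P̄·Hᵀ·S⁻¹ = [-153/485; 22/485]
x' = x̄ + K·y = [84/485, -421/485]
P' = (I − K·H)·P̄ = [356/485 456/485; 456/485 1456/485]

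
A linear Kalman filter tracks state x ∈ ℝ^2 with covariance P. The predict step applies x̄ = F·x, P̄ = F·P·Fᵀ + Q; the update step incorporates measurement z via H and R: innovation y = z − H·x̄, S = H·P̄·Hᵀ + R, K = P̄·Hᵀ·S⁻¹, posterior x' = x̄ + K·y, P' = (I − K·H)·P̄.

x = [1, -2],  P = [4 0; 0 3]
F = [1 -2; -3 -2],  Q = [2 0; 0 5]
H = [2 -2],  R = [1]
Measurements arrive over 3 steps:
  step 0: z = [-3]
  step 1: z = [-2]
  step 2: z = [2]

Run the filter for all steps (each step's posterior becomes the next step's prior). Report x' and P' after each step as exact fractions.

step 0: x' = [343/95, 1451/285], P' = [1278/95 1272/95; 1272/95 3869/285]
step 1: x' = [-763733/253641, -514493/253641], P' = [1107352/253641 1121974/253641; 1121974/253641 1199935/253641]
step 2: x' = [-128941863/78226117, -203859407/78226117], P' = [336867910/78226117 340907012/78226117; 340907012/78226117 364439233/78226117]

step 0: x̄ = F·x = [5, 1]
step 0: P̄ = F·P·Fᵀ + Q = [18 0; 0 53]
step 0: y = z − H·x̄ = [-11]
step 0: S = H·P̄·Hᵀ + R = [285]
step 0: K = P̄·Hᵀ·S⁻¹ = [12/95; -106/285]
step 0: x' = x̄ + K·y = [343/95, 1451/285]
step 0: P' = (I − K·H)·P̄ = [1278/95 1272/95; 1272/95 3869/285]
step 1: x̄ = F·x = [-1873/285, -5989/285]
step 1: P̄ = F·P·Fᵀ + Q = [4616/285 19238/285; 19238/285 97199/285]
step 1: y = z − H·x̄ = [-2934/95]
step 1: S = H·P̄·Hᵀ + R = [84547/95]
step 1: K = P̄·Hᵀ·S⁻¹ = [-9748/84547; -51974/84547]
step 1: x' = x̄ + K·y = [-763733/253641, -514493/253641]
step 1: P' = (I − K·H)·P̄ = [1107352/253641 1121974/253641; 1121974/253641 1199935/253641]
step 2: x̄ = F·x = [265253/253641, 3320185/253641]
step 2: P̄ = F·P·Fᵀ + Q = [1926478/253641 5965580/253641; 5965580/253641 29497801/253641]
step 2: y = z − H·x̄ = [6617146/253641]
step 2: S = H·P̄·Hᵀ + R = [78226117/253641]
step 2: K = P̄·Hᵀ·S⁻¹ = [-8078204/78226117; -47064442/78226117]
step 2: x' = x̄ + K·y = [-128941863/78226117, -203859407/78226117]
step 2: P' = (I − K·H)·P̄ = [336867910/78226117 340907012/78226117; 340907012/78226117 364439233/78226117]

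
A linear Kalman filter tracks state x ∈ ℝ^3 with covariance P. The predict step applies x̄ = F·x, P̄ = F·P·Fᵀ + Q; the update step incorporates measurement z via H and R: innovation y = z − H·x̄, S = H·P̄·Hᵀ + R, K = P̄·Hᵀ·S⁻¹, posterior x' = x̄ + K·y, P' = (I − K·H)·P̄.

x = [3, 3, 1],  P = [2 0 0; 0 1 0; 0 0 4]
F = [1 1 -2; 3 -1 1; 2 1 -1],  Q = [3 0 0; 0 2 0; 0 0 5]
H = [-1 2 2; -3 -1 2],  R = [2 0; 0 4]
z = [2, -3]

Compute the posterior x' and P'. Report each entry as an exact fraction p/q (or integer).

x' = [74692/20395, -2767/4079, 73904/20395]
P' = [159998/20395 -19210/4079 176336/20395; -19210/4079 14022/4079 -22322/4079; 176336/20395 -22322/4079 203497/20395]

x̄ = F·x = [4, 7, 8]
P̄ = F·P·Fᵀ + Q = [22 -3 13; -3 25 7; 13 7 18]
y = z − H·x̄ = [-24, 0]
S = H·P̄·Hᵀ + R = [212 13; 13 97]
K = P̄·Hᵀ·S⁻¹ = [287/20395 -7818/20395; 1305/4079 -259/4079; 3719/20395 -2601/20395]
x' = x̄ + K·y = [74692/20395, -2767/4079, 73904/20395]
P' = (I − K·H)·P̄ = [159998/20395 -19210/4079 176336/20395; -19210/4079 14022/4079 -22322/4079; 176336/20395 -22322/4079 203497/20395]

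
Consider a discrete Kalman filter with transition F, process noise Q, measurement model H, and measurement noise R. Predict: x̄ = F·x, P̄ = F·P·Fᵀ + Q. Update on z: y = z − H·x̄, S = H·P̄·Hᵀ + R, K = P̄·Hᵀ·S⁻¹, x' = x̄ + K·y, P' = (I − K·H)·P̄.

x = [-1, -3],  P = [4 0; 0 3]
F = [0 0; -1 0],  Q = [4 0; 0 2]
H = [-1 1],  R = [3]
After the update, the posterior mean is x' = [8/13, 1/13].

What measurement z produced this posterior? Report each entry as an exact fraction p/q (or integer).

z = [-1]

x̄ = F·x = [0, 1]
P̄ = F·P·Fᵀ + Q = [4 0; 0 6]
S = H·P̄·Hᵀ + R = [13]
K = P̄·Hᵀ·S⁻¹ = [-4/13; 6/13]
x' − x̄ = [8/13, -12/13] = K·y
y = (KᵀK)⁻¹·Kᵀ·(x' − x̄) = [-2]
z = y + H·x̄ = [-2] + [1] = [-1]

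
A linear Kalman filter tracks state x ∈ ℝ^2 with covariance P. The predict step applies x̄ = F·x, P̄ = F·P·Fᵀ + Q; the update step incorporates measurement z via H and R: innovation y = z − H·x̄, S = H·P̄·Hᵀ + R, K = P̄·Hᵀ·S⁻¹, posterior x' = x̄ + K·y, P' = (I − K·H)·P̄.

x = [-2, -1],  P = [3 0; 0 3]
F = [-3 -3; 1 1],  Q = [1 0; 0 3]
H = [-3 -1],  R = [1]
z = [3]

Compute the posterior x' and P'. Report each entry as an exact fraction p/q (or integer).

x' = [-396/397, 24/397]
P' = [226/397 -531/397; -531/397 1548/397]

x̄ = F·x = [9, -3]
P̄ = F·P·Fᵀ + Q = [55 -18; -18 9]
y = z − H·x̄ = [27]
S = H·P̄·Hᵀ + R = [397]
K = P̄·Hᵀ·S⁻¹ = [-147/397; 45/397]
x' = x̄ + K·y = [-396/397, 24/397]
P' = (I − K·H)·P̄ = [226/397 -531/397; -531/397 1548/397]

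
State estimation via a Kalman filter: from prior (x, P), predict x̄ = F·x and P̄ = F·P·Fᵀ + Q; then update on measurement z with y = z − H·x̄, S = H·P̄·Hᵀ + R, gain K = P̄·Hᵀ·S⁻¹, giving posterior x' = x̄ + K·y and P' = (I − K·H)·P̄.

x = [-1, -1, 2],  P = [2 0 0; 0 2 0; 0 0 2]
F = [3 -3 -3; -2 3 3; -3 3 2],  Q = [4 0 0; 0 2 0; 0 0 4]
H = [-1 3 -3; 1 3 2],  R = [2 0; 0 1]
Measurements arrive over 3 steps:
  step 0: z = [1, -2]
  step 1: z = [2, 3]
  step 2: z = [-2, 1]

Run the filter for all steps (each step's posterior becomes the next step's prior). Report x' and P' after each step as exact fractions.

step 0: x' = [-1866/2701, -7333/35113, -11636/35113], P' = [24196/2701 -1812/2701 -9702/2701; -1812/2701 4378/35113 9006/35113; -9702/2701 9006/35113 54714/35113]
step 1: x' = [-791854803/421722419, 412163262/421722419, 412331516/421722419], P' = [18700712384/2108612095 -1449882114/2108612095 -7472158754/2108612095; -1449882114/2108612095 267806304/2108612095 554409504/2108612095; -7472158754/2108612095 554409504/2108612095 3232609144/2108612095]
step 2: x' = [40365452162781/62839098067955, -1150512613864/12567819613591, 20185735905191/62839098067955], P' = [557059605378651/62839098067955 -8637742850221/12567819613591 -222582202746029/62839098067955; -8637742850221/12567819613591 1595875309165/12567819613591 3302865107657/12567819613591; -222582202746029/62839098067955 3302865107657/12567819613591 96296994723691/62839098067955]

step 0: x̄ = F·x = [-6, 5, 4]
step 0: P̄ = F·P·Fᵀ + Q = [58 -48 -48; -48 46 42; -48 42 48]
step 0: y = z − H·x̄ = [-8, -19]
step 0: S = H·P̄·Hᵀ + R = [150 182; 182 689]
step 0: K = P̄·Hᵀ·S⁻¹ = [-263/2701 -644/2701; 372/2701 7590/35113; -423/2701 10320/35113]
step 0: x' = x̄ + K·y = [-1866/2701, -7333/35113, -11636/35113]
step 0: P' = (I − K·H)·P̄ = [24196/2701 -1812/2701 -9702/2701; -1812/2701 4378/35113 9006/35113; -9702/2701 9006/35113 54714/35113]
step 1: x̄ = F·x = [-15867/35113, -8391/35113, 27503/35113]
step 1: P̄ = F·P·Fᵀ + Q = [6359596/35113 -4826454/35113 -5649606/35113; -4826454/35113 3818538/35113 4383042/35113; -5649606/35113 4383042/35113 5275234/35113]
step 1: y = z − H·x̄ = [162041/35113, 91373/35113]
step 1: S = H·P̄·Hᵀ + R = [4440102/35113 11454746/35113; 11454746/35113 62901843/35113]
step 1: K = P̄·Hᵀ·S⁻¹ = [-316941232/2108612095 -593251466/2108612095; 295036257/2108612095 462355806/2108612095; -281220083/2108612095 656288046/2108612095]
step 1: x' = x̄ + K·y = [-791854803/421722419, 412163262/421722419, 412331516/421722419]
step 1: P' = (I − K·H)·P̄ = [18700712384/2108612095 -1449882114/2108612095 -7472158754/2108612095; -1449882114/2108612095 267806304/2108612095 554409504/2108612095; -7472158754/2108612095 554409504/2108612095 3232609144/2108612095]
step 2: x̄ = F·x = [-4849048743/421722419, 4057193940/421722419, 4436717227/421722419]
step 2: P̄ = F·P·Fᵀ + Q = [378820705564/2108612095 -287517997428/2108612095 -336608724978/2108612095; -287517997428/2108612095 227567674246/2108612095 261212623976/2108612095; -336608724978/2108612095 261212623976/2108612095 314498250296/2108612095]
step 2: y = z − H·x̄ = [-4553923720/421722419, -15774245112/421722419]
step 2: S = H·P̄·Hᵀ + R = [265259653764/2108612095 681704613836/2108612095; 681704613836/2108612095 3750039990289/2108612095]
step 2: K = P̄·Hᵀ·S⁻¹ = [-18879139893879/125678196135910 -17670942866722/62839098067955; 3516773454745/25135639227182 2755613292588/12567819613591; -16765804810189/125678196135910 19554763316208/62839098067955]
step 2: x' = x̄ + K·y = [40365452162781/62839098067955, -1150512613864/12567819613591, 20185735905191/62839098067955]
step 2: P' = (I − K·H)·P̄ = [557059605378651/62839098067955 -8637742850221/12567819613591 -222582202746029/62839098067955; -8637742850221/12567819613591 1595875309165/12567819613591 3302865107657/12567819613591; -222582202746029/62839098067955 3302865107657/12567819613591 96296994723691/62839098067955]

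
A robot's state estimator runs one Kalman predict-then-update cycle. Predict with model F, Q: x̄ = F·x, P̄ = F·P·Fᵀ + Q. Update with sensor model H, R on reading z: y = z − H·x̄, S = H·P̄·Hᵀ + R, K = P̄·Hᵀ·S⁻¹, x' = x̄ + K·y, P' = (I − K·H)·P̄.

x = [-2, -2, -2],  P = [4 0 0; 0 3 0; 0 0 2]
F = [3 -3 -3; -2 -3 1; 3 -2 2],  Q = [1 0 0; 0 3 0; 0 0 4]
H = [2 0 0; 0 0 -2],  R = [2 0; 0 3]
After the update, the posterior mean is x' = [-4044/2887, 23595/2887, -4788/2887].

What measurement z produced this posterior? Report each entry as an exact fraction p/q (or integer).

z = [-3, 3]

x̄ = F·x = [6, 8, -6]
P̄ = F·P·Fᵀ + Q = [82 -3 42; -3 48 -2; 42 -2 60]
S = H·P̄·Hᵀ + R = [330 -168; -168 243]
K = P̄·Hᵀ·S⁻¹ = [1430/2887 -28/8661; -131/8661 52/8661; 14/2887 -1416/2887]
x' − x̄ = [-21366/2887, 499/2887, 12534/2887] = K·y
y = (KᵀK)⁻¹·Kᵀ·(x' − x̄) = [-15, -9]
z = y + H·x̄ = [-15, -9] + [12, 12] = [-3, 3]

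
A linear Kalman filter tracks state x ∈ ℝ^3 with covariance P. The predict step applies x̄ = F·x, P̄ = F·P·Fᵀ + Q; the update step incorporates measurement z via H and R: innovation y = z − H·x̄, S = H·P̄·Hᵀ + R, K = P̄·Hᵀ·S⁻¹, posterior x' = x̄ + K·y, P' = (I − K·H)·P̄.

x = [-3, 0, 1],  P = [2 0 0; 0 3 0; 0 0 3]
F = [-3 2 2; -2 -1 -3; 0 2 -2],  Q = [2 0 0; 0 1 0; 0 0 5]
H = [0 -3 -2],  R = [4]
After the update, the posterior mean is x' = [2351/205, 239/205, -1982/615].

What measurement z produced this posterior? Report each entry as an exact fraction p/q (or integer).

z = [3]

x̄ = F·x = [11, 3, -2]
P̄ = F·P·Fᵀ + Q = [44 -12 0; -12 39 12; 0 12 29]
S = H·P̄·Hᵀ + R = [615]
K = P̄·Hᵀ·S⁻¹ = [12/205; -47/205; -94/615]
x' − x̄ = [96/205, -376/205, -752/615] = K·y
y = (KᵀK)⁻¹·Kᵀ·(x' − x̄) = [8]
z = y + H·x̄ = [8] + [-5] = [3]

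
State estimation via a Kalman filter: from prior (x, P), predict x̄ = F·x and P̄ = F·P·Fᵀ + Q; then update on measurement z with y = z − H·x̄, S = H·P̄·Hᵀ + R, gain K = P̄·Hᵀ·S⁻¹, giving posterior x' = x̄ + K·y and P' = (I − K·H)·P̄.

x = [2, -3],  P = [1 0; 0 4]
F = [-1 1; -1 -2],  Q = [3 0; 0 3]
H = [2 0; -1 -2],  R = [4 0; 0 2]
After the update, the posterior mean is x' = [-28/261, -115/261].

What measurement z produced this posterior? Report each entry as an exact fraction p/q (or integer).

x̄ = F·x = [-5, 4]
P̄ = F·P·Fᵀ + Q = [8 -7; -7 20]
S = H·P̄·Hᵀ + R = [36 12; 12 62]
K = P̄·Hᵀ·S⁻¹ = [115/261 1/87; -59/261 -85/174]
x' − x̄ = [1277/261, -1159/261] = K·y
y = (KᵀK)⁻¹·Kᵀ·(x' − x̄) = [11, 4]
z = y + H·x̄ = [11, 4] + [-10, -3] = [1, 1]

z = [1, 1]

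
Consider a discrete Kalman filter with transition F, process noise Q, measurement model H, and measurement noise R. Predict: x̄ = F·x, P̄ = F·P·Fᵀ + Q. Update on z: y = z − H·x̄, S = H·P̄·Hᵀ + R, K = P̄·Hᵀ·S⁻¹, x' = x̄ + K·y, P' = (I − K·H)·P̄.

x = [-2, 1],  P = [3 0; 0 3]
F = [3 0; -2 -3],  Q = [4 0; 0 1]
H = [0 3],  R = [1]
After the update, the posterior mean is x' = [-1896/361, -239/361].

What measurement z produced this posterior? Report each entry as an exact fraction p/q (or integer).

x̄ = F·x = [-6, 1]
P̄ = F·P·Fᵀ + Q = [31 -18; -18 40]
S = H·P̄·Hᵀ + R = [361]
K = P̄·Hᵀ·S⁻¹ = [-54/361; 120/361]
x' − x̄ = [270/361, -600/361] = K·y
y = (KᵀK)⁻¹·Kᵀ·(x' − x̄) = [-5]
z = y + H·x̄ = [-5] + [3] = [-2]

z = [-2]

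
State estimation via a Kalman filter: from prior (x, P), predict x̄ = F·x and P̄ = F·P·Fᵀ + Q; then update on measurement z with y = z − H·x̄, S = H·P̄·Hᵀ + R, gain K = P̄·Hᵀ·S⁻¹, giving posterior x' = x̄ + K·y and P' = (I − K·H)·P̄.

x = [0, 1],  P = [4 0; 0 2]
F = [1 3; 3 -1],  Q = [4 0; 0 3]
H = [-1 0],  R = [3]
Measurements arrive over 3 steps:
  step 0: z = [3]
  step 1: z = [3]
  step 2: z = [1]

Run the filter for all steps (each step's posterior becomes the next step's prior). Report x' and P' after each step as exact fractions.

step 0: x' = [-69/29, -65/29], P' = [78/29 18/29; 18/29 1153/29]
step 1: x' = [-32829/10766, -71521/10766], P' = [32037/10766 -9243/10766; -9243/10766 353527/10766]
step 2: x' = [-1971781/1616842, -15461419/1616842], P' = [4802079/1616842 -1557621/1616842; -1557621/1616842 59494889/1616842]

step 0: x̄ = F·x = [3, -1]
step 0: P̄ = F·P·Fᵀ + Q = [26 6; 6 41]
step 0: y = z − H·x̄ = [6]
step 0: S = H·P̄·Hᵀ + R = [29]
step 0: K = P̄·Hᵀ·S⁻¹ = [-26/29; -6/29]
step 0: x' = x̄ + K·y = [-69/29, -65/29]
step 0: P' = (I − K·H)·P̄ = [78/29 18/29; 18/29 1153/29]
step 1: x̄ = F·x = [-264/29, -142/29]
step 1: P̄ = F·P·Fᵀ + Q = [10679/29 -3081/29; -3081/29 1834/29]
step 1: y = z − H·x̄ = [-177/29]
step 1: S = H·P̄·Hᵀ + R = [10766/29]
step 1: K = P̄·Hᵀ·S⁻¹ = [-10679/10766; 3081/10766]
step 1: x' = x̄ + K·y = [-32829/10766, -71521/10766]
step 1: P' = (I − K·H)·P̄ = [32037/10766 -9243/10766; -9243/10766 353527/10766]
step 2: x̄ = F·x = [-123696/5383, -13483/5383]
step 2: P̄ = F·P·Fᵀ + Q = [1600693/5383 -519207/5383; -519207/5383 364808/5383]
step 2: y = z − H·x̄ = [-118313/5383]
step 2: S = H·P̄·Hᵀ + R = [1616842/5383]
step 2: K = P̄·Hᵀ·S⁻¹ = [-1600693/1616842; 519207/1616842]
step 2: x' = x̄ + K·y = [-1971781/1616842, -15461419/1616842]
step 2: P' = (I − K·H)·P̄ = [4802079/1616842 -1557621/1616842; -1557621/1616842 59494889/1616842]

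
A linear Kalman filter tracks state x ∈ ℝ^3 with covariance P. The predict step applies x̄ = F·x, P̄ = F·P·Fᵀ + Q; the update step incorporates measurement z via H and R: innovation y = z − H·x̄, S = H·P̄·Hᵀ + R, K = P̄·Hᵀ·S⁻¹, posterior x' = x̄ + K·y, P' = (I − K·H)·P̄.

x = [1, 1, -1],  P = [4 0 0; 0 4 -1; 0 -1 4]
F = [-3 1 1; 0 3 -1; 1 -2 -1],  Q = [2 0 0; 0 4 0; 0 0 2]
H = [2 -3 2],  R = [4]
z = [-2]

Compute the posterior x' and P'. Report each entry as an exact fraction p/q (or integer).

x' = [-835/353, 4/353, 472/353]
P' = [15140/353 4582/353 -8239/353; 4582/353 2162/353 -1515/353; -8239/353 -1515/353 12051/706]

x̄ = F·x = [-3, 4, 0]
P̄ = F·P·Fᵀ + Q = [44 6 -21; 6 50 -19; -21 -19 22]
y = z − H·x̄ = [16]
S = H·P̄·Hᵀ + R = [706]
K = P̄·Hᵀ·S⁻¹ = [14/353; -88/353; 59/706]
x' = x̄ + K·y = [-835/353, 4/353, 472/353]
P' = (I − K·H)·P̄ = [15140/353 4582/353 -8239/353; 4582/353 2162/353 -1515/353; -8239/353 -1515/353 12051/706]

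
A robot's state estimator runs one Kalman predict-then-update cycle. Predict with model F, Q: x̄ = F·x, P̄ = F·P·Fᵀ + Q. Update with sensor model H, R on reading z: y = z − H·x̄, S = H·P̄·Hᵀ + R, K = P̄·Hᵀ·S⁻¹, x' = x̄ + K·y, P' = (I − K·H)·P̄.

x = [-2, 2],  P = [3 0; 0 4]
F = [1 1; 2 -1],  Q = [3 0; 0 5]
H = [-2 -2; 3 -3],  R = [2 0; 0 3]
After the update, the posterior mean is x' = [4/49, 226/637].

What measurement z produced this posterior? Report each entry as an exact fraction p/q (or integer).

x̄ = F·x = [0, -6]
P̄ = F·P·Fᵀ + Q = [10 2; 2 21]
S = H·P̄·Hᵀ + R = [142 66; 66 246]
K = P̄·Hᵀ·S⁻¹ = [-12/49 8/49; -1259/5096 -843/5096]
x' − x̄ = [4/49, 4048/637] = K·y
y = (KᵀK)⁻¹·Kᵀ·(x' − x̄) = [-13, -19]
z = y + H·x̄ = [-13, -19] + [12, 18] = [-1, -1]

z = [-1, -1]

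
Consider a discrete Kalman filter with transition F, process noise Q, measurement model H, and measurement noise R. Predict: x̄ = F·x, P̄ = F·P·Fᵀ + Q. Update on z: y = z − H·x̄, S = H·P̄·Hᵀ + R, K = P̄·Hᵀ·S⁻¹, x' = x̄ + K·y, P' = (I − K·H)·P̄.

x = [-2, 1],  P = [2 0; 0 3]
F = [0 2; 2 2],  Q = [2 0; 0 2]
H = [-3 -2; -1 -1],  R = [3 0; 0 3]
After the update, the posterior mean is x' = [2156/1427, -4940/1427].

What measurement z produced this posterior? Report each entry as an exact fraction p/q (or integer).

x̄ = F·x = [2, -2]
P̄ = F·P·Fᵀ + Q = [14 12; 12 22]
S = H·P̄·Hᵀ + R = [361 146; 146 63]
K = P̄·Hᵀ·S⁻¹ = [-362/1427 250/1427; -76/1427 -594/1427]
x' − x̄ = [-698/1427, -2086/1427] = K·y
y = (KᵀK)⁻¹·Kᵀ·(x' − x̄) = [4, 3]
z = y + H·x̄ = [4, 3] + [-2, 0] = [2, 3]

z = [2, 3]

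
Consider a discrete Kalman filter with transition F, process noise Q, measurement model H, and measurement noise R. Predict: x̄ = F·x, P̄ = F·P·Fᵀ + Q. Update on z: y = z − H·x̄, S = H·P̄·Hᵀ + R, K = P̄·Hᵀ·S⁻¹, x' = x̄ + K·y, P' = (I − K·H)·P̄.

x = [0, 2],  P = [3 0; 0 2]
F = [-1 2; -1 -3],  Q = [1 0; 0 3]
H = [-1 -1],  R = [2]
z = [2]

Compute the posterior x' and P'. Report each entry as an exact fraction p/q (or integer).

x̄ = F·x = [4, -6]
P̄ = F·P·Fᵀ + Q = [12 -9; -9 24]
y = z − H·x̄ = [0]
S = H·P̄·Hᵀ + R = [20]
K = P̄·Hᵀ·S⁻¹ = [-3/20; -3/4]
x' = x̄ + K·y = [4, -6]
P' = (I − K·H)·P̄ = [231/20 -45/4; -45/4 51/4]

x' = [4, -6]
P' = [231/20 -45/4; -45/4 51/4]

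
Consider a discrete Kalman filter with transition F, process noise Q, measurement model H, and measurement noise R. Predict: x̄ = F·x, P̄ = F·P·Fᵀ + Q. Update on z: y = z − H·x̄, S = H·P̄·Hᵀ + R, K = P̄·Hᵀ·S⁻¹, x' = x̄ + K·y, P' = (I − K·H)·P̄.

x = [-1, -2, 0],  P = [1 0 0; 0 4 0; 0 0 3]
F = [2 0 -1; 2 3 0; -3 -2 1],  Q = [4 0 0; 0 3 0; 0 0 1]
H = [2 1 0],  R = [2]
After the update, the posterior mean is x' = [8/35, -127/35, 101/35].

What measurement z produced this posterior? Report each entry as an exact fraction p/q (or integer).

z = [-3]

x̄ = F·x = [-2, -8, 7]
P̄ = F·P·Fᵀ + Q = [11 4 -9; 4 43 -30; -9 -30 29]
S = H·P̄·Hᵀ + R = [105]
K = P̄·Hᵀ·S⁻¹ = [26/105; 17/35; -16/35]
x' − x̄ = [78/35, 153/35, -144/35] = K·y
y = (KᵀK)⁻¹·Kᵀ·(x' − x̄) = [9]
z = y + H·x̄ = [9] + [-12] = [-3]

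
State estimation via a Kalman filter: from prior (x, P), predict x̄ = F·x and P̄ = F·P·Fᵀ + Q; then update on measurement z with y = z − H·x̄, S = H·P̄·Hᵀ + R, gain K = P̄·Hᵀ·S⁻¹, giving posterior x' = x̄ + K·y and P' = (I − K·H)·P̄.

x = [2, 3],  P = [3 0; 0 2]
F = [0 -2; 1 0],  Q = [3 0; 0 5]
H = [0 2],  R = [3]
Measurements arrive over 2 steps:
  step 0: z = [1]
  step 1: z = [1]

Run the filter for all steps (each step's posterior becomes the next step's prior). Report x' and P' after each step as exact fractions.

step 0: x̄ = F·x = [-6, 2]
step 0: P̄ = F·P·Fᵀ + Q = [11 0; 0 8]
step 0: y = z − H·x̄ = [-3]
step 0: S = H·P̄·Hᵀ + R = [35]
step 0: K = P̄·Hᵀ·S⁻¹ = [0; 16/35]
step 0: x' = x̄ + K·y = [-6, 22/35]
step 0: P' = (I − K·H)·P̄ = [11 0; 0 24/35]
step 1: x̄ = F·x = [-44/35, -6]
step 1: P̄ = F·P·Fᵀ + Q = [201/35 0; 0 16]
step 1: y = z − H·x̄ = [13]
step 1: S = H·P̄·Hᵀ + R = [67]
step 1: K = P̄·Hᵀ·S⁻¹ = [0; 32/67]
step 1: x' = x̄ + K·y = [-44/35, 14/67]
step 1: P' = (I − K·H)·P̄ = [201/35 0; 0 48/67]

step 0: x' = [-6, 22/35], P' = [11 0; 0 24/35]
step 1: x' = [-44/35, 14/67], P' = [201/35 0; 0 48/67]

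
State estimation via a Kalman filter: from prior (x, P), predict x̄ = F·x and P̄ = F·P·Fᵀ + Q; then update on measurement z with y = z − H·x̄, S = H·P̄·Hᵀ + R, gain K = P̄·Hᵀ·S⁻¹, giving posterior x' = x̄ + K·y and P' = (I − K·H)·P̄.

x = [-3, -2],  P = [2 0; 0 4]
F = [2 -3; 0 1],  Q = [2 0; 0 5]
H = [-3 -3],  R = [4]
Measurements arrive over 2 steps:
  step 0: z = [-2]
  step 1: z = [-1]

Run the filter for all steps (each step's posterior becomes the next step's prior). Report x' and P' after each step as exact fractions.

step 0: x̄ = F·x = [0, -2]
step 0: P̄ = F·P·Fᵀ + Q = [46 -12; -12 9]
step 0: y = z − H·x̄ = [-8]
step 0: S = H·P̄·Hᵀ + R = [283]
step 0: K = P̄·Hᵀ·S⁻¹ = [-102/283; 9/283]
step 0: x' = x̄ + K·y = [816/283, -638/283]
step 0: P' = (I − K·H)·P̄ = [2614/283 -2478/283; -2478/283 2466/283]
step 1: x̄ = F·x = [3546/283, -638/283]
step 1: P̄ = F·P·Fᵀ + Q = [62952/283 -12354/283; -12354/283 3881/283]
step 1: y = z − H·x̄ = [8441/283]
step 1: S = H·P̄·Hᵀ + R = [380257/283]
step 1: K = P̄·Hᵀ·S⁻¹ = [-151794/380257; 25419/380257]
step 1: x' = x̄ + K·y = [237096/380257, -99089/380257]
step 1: P' = (I − K·H)·P̄ = [3167916/380257 -2965524/380257; -2965524/380257 2931632/380257]

step 0: x' = [816/283, -638/283], P' = [2614/283 -2478/283; -2478/283 2466/283]
step 1: x' = [237096/380257, -99089/380257], P' = [3167916/380257 -2965524/380257; -2965524/380257 2931632/380257]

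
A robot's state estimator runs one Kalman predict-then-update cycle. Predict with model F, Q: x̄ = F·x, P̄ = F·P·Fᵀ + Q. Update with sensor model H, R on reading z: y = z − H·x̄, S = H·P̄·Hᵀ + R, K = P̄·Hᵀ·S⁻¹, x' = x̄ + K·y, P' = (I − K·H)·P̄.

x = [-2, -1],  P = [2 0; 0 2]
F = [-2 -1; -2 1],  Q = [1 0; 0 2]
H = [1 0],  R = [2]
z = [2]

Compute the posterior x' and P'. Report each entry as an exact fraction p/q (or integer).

x' = [32/13, 21/13]
P' = [22/13 12/13; 12/13 120/13]

x̄ = F·x = [5, 3]
P̄ = F·P·Fᵀ + Q = [11 6; 6 12]
y = z − H·x̄ = [-3]
S = H·P̄·Hᵀ + R = [13]
K = P̄·Hᵀ·S⁻¹ = [11/13; 6/13]
x' = x̄ + K·y = [32/13, 21/13]
P' = (I − K·H)·P̄ = [22/13 12/13; 12/13 120/13]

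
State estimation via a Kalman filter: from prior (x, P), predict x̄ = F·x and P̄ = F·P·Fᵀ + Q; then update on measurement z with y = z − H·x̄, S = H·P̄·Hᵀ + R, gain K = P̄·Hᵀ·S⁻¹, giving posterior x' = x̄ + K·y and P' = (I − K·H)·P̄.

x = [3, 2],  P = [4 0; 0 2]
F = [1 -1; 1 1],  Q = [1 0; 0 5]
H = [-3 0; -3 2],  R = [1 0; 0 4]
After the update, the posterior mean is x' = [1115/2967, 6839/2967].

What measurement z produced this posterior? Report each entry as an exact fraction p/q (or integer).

x̄ = F·x = [1, 5]
P̄ = F·P·Fᵀ + Q = [7 2; 2 11]
S = H·P̄·Hᵀ + R = [64 51; 51 87]
K = P̄·Hᵀ·S⁻¹ = [-320/989 -17/2967; -446/989 1330/2967]
x' − x̄ = [-1852/2967, -7996/2967] = K·y
y = (KᵀK)⁻¹·Kᵀ·(x' − x̄) = [2, -4]
z = y + H·x̄ = [2, -4] + [-3, 7] = [-1, 3]

z = [-1, 3]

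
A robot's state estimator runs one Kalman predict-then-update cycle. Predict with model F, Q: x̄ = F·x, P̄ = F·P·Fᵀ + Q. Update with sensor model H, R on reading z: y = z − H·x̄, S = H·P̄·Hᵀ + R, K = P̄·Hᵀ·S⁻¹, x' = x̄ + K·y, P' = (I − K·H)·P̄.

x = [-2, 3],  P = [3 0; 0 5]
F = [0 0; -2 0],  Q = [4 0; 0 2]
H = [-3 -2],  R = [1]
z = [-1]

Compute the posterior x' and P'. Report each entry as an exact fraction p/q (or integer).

x̄ = F·x = [0, 4]
P̄ = F·P·Fᵀ + Q = [4 0; 0 14]
y = z − H·x̄ = [7]
S = H·P̄·Hᵀ + R = [93]
K = P̄·Hᵀ·S⁻¹ = [-4/31; -28/93]
x' = x̄ + K·y = [-28/31, 176/93]
P' = (I − K·H)·P̄ = [76/31 -112/31; -112/31 518/93]

x' = [-28/31, 176/93]
P' = [76/31 -112/31; -112/31 518/93]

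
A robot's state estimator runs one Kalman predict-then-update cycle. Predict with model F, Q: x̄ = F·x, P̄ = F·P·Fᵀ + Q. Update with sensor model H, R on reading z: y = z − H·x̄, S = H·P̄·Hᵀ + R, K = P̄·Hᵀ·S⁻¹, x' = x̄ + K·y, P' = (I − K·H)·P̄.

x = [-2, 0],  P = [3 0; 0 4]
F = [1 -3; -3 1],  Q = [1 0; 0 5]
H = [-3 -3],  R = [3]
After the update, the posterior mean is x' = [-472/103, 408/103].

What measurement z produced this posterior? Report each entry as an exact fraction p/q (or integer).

z = [2]

x̄ = F·x = [-2, 6]
P̄ = F·P·Fᵀ + Q = [40 -21; -21 36]
S = H·P̄·Hᵀ + R = [309]
K = P̄·Hᵀ·S⁻¹ = [-19/103; -15/103]
x' − x̄ = [-266/103, -210/103] = K·y
y = (KᵀK)⁻¹·Kᵀ·(x' − x̄) = [14]
z = y + H·x̄ = [14] + [-12] = [2]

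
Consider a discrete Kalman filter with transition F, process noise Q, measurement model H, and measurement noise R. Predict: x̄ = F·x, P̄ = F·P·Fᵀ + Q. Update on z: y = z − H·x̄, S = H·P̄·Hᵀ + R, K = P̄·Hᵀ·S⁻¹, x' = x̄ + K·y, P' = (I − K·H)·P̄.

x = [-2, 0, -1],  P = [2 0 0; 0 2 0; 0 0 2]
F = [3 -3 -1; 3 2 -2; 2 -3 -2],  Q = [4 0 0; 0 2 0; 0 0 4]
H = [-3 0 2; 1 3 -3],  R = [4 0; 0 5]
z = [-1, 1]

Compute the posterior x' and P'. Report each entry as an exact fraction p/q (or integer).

x' = [-857/2041, -1048/2041, -1934/2041]
P' = [304556/26533 325792/26533 431524/26533; 325792/26533 385822/26533 484806/26533; 431524/26533 484806/26533 635004/26533]

x̄ = F·x = [-5, -4, -2]
P̄ = F·P·Fᵀ + Q = [42 10 34; 10 36 8; 34 8 38]
y = z − H·x̄ = [-12, 12]
S = H·P̄·Hᵀ + R = [126 -22; -22 425]
K = P̄·Hᵀ·S⁻¹ = [-12655/26533 -2528/26533; -1941/26533 5768/26533; -6141/26533 -3814/26533]
x' = x̄ + K·y = [-857/2041, -1048/2041, -1934/2041]
P' = (I − K·H)·P̄ = [304556/26533 325792/26533 431524/26533; 325792/26533 385822/26533 484806/26533; 431524/26533 484806/26533 635004/26533]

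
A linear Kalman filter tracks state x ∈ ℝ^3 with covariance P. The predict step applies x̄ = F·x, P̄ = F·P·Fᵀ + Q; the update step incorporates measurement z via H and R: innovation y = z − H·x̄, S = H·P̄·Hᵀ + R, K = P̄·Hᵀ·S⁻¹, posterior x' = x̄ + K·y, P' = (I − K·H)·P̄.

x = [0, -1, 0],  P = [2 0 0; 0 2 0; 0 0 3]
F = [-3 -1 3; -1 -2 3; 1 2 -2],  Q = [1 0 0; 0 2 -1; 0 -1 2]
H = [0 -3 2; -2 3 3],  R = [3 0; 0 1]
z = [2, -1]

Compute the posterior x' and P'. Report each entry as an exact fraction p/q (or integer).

x' = [-11177/14486, -20891/28972, -1687/14486]
P' = [72077/14486 9809/7243 26823/14486; 9809/7243 14619/28972 2982/7243; 26823/14486 2982/7243 12237/14486]

x̄ = F·x = [1, 2, -2]
P̄ = F·P·Fᵀ + Q = [48 37 -28; 37 39 -29; -28 -29 24]
y = z − H·x̄ = [12, 1]
S = H·P̄·Hᵀ + R = [798 214; 214 130]
K = P̄·Hᵀ·S⁻¹ = [-868/7243 -4831/14486; -6667/28972 1169/28972; 1097/7243 957/14486]
x' = x̄ + K·y = [-11177/14486, -20891/28972, -1687/14486]
P' = (I − K·H)·P̄ = [72077/14486 9809/7243 26823/14486; 9809/7243 14619/28972 2982/7243; 26823/14486 2982/7243 12237/14486]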